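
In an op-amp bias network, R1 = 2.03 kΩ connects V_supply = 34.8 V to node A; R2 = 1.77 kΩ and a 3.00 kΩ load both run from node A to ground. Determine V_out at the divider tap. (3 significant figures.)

First combine the lower leg with the load: R2 ‖ R_L = 1.113 kΩ.
Then V_out = V_supply · R2'/(R1 + R2') = 34.8 × 1.113/3.143 = 12.32 V.

V_out ≈ 12.3 V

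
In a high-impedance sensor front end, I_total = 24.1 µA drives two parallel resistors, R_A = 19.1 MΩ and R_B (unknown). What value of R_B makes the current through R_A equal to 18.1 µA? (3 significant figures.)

R_B ≈ 57.6 MΩ

In a two-way split, I_A/I_total = R_B/(R_A + R_B).
18.1/24.1 = R_B/(R_A + R_B) → R_B = R_A · (0.7510)/(1 − 0.7510) = 19.1 × 3.017 = 57.62 MΩ.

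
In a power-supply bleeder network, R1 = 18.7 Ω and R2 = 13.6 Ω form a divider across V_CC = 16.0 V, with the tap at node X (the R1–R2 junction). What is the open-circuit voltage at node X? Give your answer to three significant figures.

Open-circuit (no load on X): V_th = V_CC · R2/(R1 + R2) = 16.0 × 13.6/(18.70 + 13.6) = 6.737 V.

V_th ≈ 6.74 V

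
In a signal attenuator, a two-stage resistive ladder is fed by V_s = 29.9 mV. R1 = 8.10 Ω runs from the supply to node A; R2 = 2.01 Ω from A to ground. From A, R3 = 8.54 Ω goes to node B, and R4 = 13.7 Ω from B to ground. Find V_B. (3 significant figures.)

V_B ≈ 3.41 mV

The second stage (R3 + R4 = 22.24 Ω) loads node A in parallel with R2.
R2 ‖ (R3+R4) = 1.843 Ω.
So V_A = 29.9 × 0.1854 = 5.543 mV.
Then the unloaded second divider: V_B = V_A × R4/(R3+R4) = 5.543 × 0.6160 = 3.415 mV.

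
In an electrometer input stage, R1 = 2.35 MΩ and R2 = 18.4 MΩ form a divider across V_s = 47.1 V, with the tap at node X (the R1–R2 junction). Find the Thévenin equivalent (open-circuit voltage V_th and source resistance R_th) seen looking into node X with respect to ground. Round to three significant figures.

V_th ≈ 41.8 V, R_th ≈ 2.08 MΩ

Open-circuit (no load on X): V_th = V_s · R2/(R1 + R2) = 47.1 × 18.4/(2.350 + 18.4) = 41.77 V.
Zeroing V_s shorts the top of R1 to ground, so R_th = R1 ‖ R2 = 2.084 MΩ.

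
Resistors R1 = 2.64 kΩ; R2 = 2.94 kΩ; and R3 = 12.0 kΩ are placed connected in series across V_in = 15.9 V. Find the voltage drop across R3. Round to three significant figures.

V ≈ 10.9 V

Series total: ΣR = 2.64 + 2.94 + 12.0 = 17.58 kΩ.
Voltage divider: V = V_in · (12.00 / 17.58) = 15.9 × 0.6826 = 10.85 V.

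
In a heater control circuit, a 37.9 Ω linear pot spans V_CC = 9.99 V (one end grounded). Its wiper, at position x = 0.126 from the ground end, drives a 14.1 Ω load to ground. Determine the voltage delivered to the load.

V_out ≈ 0.971 V

Split the track: R_lower = x·R_p = 4.775 Ω, R_upper = (1−x)·R_p = 33.12 Ω.
R_L loads the lower segment: effective lower R = 3.567 Ω.
Loaded-divider output: V_out = 9.99 × 0.09722 = 0.9712 V.
(Unloaded: V_out = x·V_CC = 1.26 V.)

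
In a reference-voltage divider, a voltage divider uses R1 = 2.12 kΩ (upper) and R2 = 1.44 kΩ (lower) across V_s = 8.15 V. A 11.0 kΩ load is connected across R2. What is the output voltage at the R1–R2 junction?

V_out ≈ 3.06 V

The load sits in parallel with R2, giving an effective lower resistance R2' = R2·R_L/(R2+R_L) = 1.273 kΩ.
Voltage divider with the loaded lower leg: V_out = 8.15 × 1.273/(2.12 + 1.273) = 8.15 × 0.3752 = 3.058 V.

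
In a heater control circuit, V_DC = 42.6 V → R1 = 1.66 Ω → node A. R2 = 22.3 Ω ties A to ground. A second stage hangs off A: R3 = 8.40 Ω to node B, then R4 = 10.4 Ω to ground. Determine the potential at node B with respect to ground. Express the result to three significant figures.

Looking into the second stage from A: R3 + R4 = 18.80 Ω appears in parallel with R2.
R2 ‖ (R3+R4) = 10.20 Ω.
V_A = 42.6 × 10.20/(1.66 + 10.20) = 36.64 V.
V_B = V_A × 0.5532 = 20.27 V.

V_B ≈ 20.3 V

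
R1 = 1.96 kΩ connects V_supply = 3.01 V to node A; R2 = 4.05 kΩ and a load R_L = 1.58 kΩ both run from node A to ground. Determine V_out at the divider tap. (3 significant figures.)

R2 ‖ R_L = (4.05 × 1.58)/(4.05 + 1.58) = 1.137 kΩ.
Then V_out = V_supply · R2'/(R1 + R2') = 3.01 × 1.137/3.097 = 1.105 V.

V_out ≈ 1.10 V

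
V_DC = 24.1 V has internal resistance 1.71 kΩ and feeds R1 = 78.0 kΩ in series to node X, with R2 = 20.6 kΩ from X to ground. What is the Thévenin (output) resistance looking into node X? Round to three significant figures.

R1' = 1.71 + 78.0 = 79.71 kΩ (source resistance + R1).
Looking into X with the source shorted: R_th = R1'·R2/(R1'+R2) = 79.71 × 20.6/100.3 = 16.37 kΩ.

R_th ≈ 16.4 kΩ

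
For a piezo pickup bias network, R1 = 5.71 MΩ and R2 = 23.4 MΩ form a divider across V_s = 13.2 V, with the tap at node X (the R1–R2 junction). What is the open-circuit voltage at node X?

Open-circuit (no load on X): V_th = V_s · R2/(R1 + R2) = 13.2 × 23.4/(5.710 + 23.4) = 10.61 V.

V_th ≈ 10.6 V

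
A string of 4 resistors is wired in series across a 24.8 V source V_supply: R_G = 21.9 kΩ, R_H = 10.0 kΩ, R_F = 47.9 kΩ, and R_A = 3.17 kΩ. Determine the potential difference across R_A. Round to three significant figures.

V ≈ 0.948 V

Total series resistance ΣR = 21.9 + 10.0 + 47.9 + 3.17 = 82.97 kΩ.
By the voltage-divider rule, V = 24.8 × 3.170/82.97 = 0.9475 V.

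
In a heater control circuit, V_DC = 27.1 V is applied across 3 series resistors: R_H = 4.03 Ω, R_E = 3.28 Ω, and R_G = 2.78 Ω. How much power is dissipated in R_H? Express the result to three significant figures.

P ≈ 29.1 W

The common current is I = 27.1/10.09 = 2.686 A.
P(R_H) = I²·R_H = (2.686)² × 4.03 = 29.07 W.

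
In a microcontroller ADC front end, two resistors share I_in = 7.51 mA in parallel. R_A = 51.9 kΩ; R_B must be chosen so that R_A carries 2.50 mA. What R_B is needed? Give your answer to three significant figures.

R_B ≈ 25.9 kΩ

In a two-way split, I_A/I_in = R_B/(R_A + R_B).
With f = 0.3329, R_B = R_A · f/(1−f) = 51.9 × 0.4990 = 25.90 kΩ.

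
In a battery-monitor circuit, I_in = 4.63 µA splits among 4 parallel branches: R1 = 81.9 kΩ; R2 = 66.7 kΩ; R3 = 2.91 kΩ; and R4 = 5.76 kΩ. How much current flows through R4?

I ≈ 1.48 µA

Conductances: ΣG = 1/81.9 + 1/66.7 + 1/2.91 + 1/5.76 = 0.5445 (1/kΩ).
Current divider: I(R4) = I_in · G_k/ΣG = 4.63 × (0.1736/0.5445) = 4.63 × 0.3189 = 1.476 µA.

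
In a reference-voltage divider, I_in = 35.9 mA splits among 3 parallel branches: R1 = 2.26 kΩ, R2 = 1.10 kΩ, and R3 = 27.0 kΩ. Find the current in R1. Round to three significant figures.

I ≈ 11.4 mA

ΣG = 1/2.26 + 1/1.10 + 1/27.0 = 1.389.
R1 takes the fraction G_k/ΣG = 0.4425/1.389 = 0.3186, so I = 35.9 × 0.3186 = 11.44 mA.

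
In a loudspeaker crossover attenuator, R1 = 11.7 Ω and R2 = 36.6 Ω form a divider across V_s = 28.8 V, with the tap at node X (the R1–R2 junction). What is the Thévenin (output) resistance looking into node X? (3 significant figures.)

R_th ≈ 8.87 Ω

With V_s suppressed (replaced by a short), R_th = R1 ‖ R2 = (11.70 × 36.6)/(11.70 + 36.6) = 8.866 Ω.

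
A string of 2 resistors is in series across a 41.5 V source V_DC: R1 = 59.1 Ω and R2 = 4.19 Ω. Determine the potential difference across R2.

V ≈ 2.75 V

Total series resistance ΣR = 59.1 + 4.19 = 63.29 Ω.
V = V_DC · R/ΣR = 41.5 × 0.06620 = 2.747 V.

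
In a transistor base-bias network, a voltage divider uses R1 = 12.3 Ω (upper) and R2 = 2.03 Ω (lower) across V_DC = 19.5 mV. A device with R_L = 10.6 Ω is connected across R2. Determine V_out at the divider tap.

V_out ≈ 2.37 mV

The load sits in parallel with R2, giving an effective lower resistance R2' = R2·R_L/(R2+R_L) = 1.704 Ω.
Voltage divider with the loaded lower leg: V_out = 19.5 × 1.704/(12.3 + 1.704) = 19.5 × 0.1217 = 2.372 mV.
(Unloaded it would be 2.76 mV; the load pulls it down.)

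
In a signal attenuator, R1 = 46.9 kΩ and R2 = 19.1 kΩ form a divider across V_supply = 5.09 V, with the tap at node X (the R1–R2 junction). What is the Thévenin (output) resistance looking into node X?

Looking into X with the source shorted: R_th = R1·R2/(R1+R2) = 46.90 × 19.1/66.00 = 13.57 kΩ.

R_th ≈ 13.6 kΩ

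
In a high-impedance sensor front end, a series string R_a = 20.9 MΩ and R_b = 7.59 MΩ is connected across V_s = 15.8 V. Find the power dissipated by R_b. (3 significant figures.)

The common current is I = 15.8/28.49 = 0.5546 µA.
P(R_b) = I²·R_b = (0.5546)² × 7.59 = 2.334 µW.

P ≈ 2.33 µW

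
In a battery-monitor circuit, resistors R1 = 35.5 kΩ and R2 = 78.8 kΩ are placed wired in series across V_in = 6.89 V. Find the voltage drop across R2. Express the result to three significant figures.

V ≈ 4.75 V

Series total: ΣR = 35.5 + 78.8 = 114.3 kΩ.
By the voltage-divider rule, V = 6.89 × 78.80/114.3 = 4.750 V.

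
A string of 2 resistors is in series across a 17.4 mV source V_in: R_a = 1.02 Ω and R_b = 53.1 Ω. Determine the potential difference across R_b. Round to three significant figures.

Total series resistance ΣR = 1.02 + 53.1 = 54.12 Ω.
V = V_in · R/ΣR = 17.4 × 0.9812 = 17.07 mV.

V ≈ 17.1 mV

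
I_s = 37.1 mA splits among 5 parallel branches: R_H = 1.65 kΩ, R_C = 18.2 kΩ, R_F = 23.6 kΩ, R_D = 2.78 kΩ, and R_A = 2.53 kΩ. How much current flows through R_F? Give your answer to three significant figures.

Conductances: ΣG = 1/1.65 + 1/18.2 + 1/23.6 + 1/2.78 + 1/2.53 = 1.458 (1/kΩ).
Current divider: I(R_F) = I_s · G_k/ΣG = 37.1 × (0.04237/1.458) = 37.1 × 0.02906 = 1.078 mA.

I ≈ 1.08 mA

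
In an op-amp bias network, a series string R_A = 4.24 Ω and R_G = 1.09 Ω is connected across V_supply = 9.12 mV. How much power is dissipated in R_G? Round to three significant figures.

ΣR = 5.330 Ω → I = 9.12/5.330 = 1.711 mA.
P(R_G) = I²·R_G = (1.711)² × 1.09 = 3.191 µW.

P ≈ 3.19 µW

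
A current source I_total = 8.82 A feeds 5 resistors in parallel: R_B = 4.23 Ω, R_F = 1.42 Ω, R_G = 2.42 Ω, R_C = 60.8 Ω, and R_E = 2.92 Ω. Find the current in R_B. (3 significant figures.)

I ≈ 1.22 A

Total conductance ΣG = 1/4.23 + 1/1.42 + 1/2.42 + 1/60.8 + 1/2.92 = 1.713 (units of 1/Ω).
By the current-divider rule, I = I_total · G_k/ΣG = 8.82 × 0.1380 = 1.217 A.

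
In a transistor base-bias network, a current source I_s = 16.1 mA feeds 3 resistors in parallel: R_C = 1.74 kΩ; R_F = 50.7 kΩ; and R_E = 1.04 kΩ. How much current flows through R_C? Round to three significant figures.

I ≈ 5.95 mA

ΣG = 1/1.74 + 1/50.7 + 1/1.04 = 1.556.
Current divider: I(R_C) = I_s · G_k/ΣG = 16.1 × (0.5747/1.556) = 16.1 × 0.3694 = 5.947 mA.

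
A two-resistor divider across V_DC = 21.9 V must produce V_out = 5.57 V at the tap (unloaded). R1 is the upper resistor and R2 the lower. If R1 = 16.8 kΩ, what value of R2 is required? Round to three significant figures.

V_out/V_DC = R2/(R1+R2) = 0.2543.
R2 = R1 · 0.2543/(1 − 0.2543) = 5.730 kΩ.

R2 ≈ 5.73 kΩ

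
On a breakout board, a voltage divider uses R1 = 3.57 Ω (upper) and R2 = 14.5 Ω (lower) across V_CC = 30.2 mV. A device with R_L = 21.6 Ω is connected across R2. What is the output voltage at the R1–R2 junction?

V_out ≈ 21.4 mV

The load sits in parallel with R2, giving an effective lower resistance R2' = R2·R_L/(R2+R_L) = 8.676 Ω.
Voltage divider with the loaded lower leg: V_out = 30.2 × 8.676/(3.57 + 8.676) = 30.2 × 0.7085 = 21.40 mV.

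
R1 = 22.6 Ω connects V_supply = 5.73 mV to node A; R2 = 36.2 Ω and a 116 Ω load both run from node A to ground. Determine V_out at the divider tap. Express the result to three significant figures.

V_out ≈ 3.15 mV

First combine the lower leg with the load: R2 ‖ R_L = 27.59 Ω.
Now apply the divider: V_out = 5.73 × 0.5497 = 3.150 mV.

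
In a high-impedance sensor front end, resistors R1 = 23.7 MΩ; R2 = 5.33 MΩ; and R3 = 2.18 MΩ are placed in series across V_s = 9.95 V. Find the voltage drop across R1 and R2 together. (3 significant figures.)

V ≈ 9.25 V

Total series resistance ΣR = 23.7 + 5.33 + 2.18 = 31.21 MΩ.
R_{R1..R2} = 23.7 + 5.33 = 29.03 MΩ.
Voltage divider: V = V_s · (29.03 / 31.21) = 9.95 × 0.9302 = 9.255 V.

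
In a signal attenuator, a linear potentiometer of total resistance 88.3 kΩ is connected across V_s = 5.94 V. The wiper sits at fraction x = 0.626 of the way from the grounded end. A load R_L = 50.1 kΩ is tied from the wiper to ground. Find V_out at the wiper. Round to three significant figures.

V_out ≈ 2.63 V

The pot divides into 33.02 kΩ above the wiper and 55.28 kΩ below.
R_L loads the lower segment: effective lower R = 26.28 kΩ.
Then V_out = V_s · 26.28/(33.02 + 26.28) = 2.632 V.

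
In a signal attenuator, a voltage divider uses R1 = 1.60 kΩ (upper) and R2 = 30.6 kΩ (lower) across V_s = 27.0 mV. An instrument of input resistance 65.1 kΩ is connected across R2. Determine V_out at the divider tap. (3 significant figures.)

First combine the lower leg with the load: R2 ‖ R_L = 20.82 kΩ.
Now apply the divider: V_out = 27.0 × 0.9286 = 25.07 mV.

V_out ≈ 25.1 mV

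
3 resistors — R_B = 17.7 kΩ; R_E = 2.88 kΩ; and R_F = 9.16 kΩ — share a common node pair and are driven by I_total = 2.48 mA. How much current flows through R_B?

Conductances: ΣG = 1/17.7 + 1/2.88 + 1/9.16 = 0.5129 (1/kΩ).
Current divider: I(R_B) = I_total · G_k/ΣG = 2.48 × (0.05650/0.5129) = 2.48 × 0.1102 = 0.2732 mA.

I ≈ 0.273 mA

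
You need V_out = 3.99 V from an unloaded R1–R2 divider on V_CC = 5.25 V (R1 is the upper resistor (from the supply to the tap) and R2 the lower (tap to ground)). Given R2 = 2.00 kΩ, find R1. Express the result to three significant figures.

V_out/V_CC = R2/(R1+R2) = 0.7600.
So R1 = R2 · (V_CC/V_out − 1) = 2.00 × (5.25/3.99 − 1) = 2.00 × 0.3158 = 0.6316 kΩ.

R1 ≈ 0.632 kΩ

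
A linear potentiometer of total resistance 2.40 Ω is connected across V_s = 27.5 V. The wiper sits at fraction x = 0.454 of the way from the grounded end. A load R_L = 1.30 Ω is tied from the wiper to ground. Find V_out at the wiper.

Split the track: R_lower = x·R_p = 1.090 Ω, R_upper = (1−x)·R_p = 1.310 Ω.
R_L loads the lower segment: effective lower R = 0.5928 Ω.
Then V_out = V_s · 0.5928/(1.310 + 0.5928) = 8.565 V.
(Unloaded: V_out = x·V_s = 12.5 V.)

V_out ≈ 8.57 V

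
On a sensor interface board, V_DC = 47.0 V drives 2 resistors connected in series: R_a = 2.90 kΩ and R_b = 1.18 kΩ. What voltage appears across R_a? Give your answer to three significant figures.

Series total: ΣR = 2.90 + 1.18 = 4.080 kΩ.
By the voltage-divider rule, V = 47.0 × 2.900/4.080 = 33.41 V.

V ≈ 33.4 V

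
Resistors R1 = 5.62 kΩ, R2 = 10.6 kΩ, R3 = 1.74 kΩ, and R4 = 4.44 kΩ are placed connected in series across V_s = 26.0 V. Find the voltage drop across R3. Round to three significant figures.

Total series resistance ΣR = 5.62 + 10.6 + 1.74 + 4.44 = 22.40 kΩ.
V = V_s · R/ΣR = 26.0 × 0.07768 = 2.020 V.

V ≈ 2.02 V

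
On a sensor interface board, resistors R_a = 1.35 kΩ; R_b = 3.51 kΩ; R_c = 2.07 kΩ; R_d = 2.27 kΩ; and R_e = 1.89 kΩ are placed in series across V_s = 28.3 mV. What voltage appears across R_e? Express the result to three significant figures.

ΣR = 1.35 + 3.51 + 2.07 + 2.27 + 1.89 = 11.09 kΩ.
Voltage divider: V = V_s · (1.890 / 11.09) = 28.3 × 0.1704 = 4.823 mV.

V ≈ 4.82 mV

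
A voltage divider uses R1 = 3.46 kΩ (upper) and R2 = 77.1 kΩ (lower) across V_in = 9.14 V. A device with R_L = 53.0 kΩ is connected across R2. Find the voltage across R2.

R2 ‖ R_L = (77.1 × 53.0)/(77.1 + 53.0) = 31.41 kΩ.
Now apply the divider: V_out = 9.14 × 0.9008 = 8.233 V.
(Unloaded it would be 8.75 V; the load pulls it down.)

V_out ≈ 8.23 V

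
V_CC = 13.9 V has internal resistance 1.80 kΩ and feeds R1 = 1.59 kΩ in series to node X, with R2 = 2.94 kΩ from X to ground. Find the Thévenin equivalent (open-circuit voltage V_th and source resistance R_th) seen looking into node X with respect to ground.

R1' = 1.80 + 1.59 = 3.390 kΩ (source resistance + R1).
Open-circuit (no load on X): V_th = V_CC · R2/(R1' + R2) = 13.9 × 2.94/(3.390 + 2.94) = 6.456 V.
Zeroing V_CC shorts the top of R1' to ground, so R_th = R1' ‖ R2 = 1.575 kΩ.

V_th ≈ 6.46 V, R_th ≈ 1.57 kΩ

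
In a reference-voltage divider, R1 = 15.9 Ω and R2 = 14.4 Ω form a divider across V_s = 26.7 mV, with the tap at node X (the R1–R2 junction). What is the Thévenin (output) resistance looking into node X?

With V_s suppressed (replaced by a short), R_th = R1 ‖ R2 = (15.90 × 14.4)/(15.90 + 14.4) = 7.556 Ω.

R_th ≈ 7.56 Ω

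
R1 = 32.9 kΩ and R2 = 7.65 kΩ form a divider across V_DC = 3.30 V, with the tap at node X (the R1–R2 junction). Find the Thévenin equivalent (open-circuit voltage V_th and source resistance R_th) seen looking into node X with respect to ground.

V_th ≈ 0.623 V, R_th ≈ 6.21 kΩ

V_th is the unloaded tap voltage: V_DC · R2/(R1+R2) = 3.30 × 0.1887 = 0.6226 V.
Zeroing V_DC shorts the top of R1 to ground, so R_th = R1 ‖ R2 = 6.207 kΩ.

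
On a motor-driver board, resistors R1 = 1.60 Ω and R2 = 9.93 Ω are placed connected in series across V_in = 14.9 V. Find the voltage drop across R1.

Total series resistance ΣR = 1.60 + 9.93 = 11.53 Ω.
By the voltage-divider rule, V = 14.9 × 1.600/11.53 = 2.068 V.

V ≈ 2.07 V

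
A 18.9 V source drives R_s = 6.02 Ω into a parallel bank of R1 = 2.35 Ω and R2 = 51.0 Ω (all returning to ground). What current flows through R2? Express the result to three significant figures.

I ≈ 0.101 A

Equivalent of the parallel group: R_p = 2.246 Ω.
V_A = 18.9 × 2.246/8.266 = 5.136 V.
Branch current I = V_A/R2 = 5.136/51.0 = 0.1007 A.
(Equivalently: I_total = 2.286 A, then current-divider fraction G_k/ΣG = 0.04405.)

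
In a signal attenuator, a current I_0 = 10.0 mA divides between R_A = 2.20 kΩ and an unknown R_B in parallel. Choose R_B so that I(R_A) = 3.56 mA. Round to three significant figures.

R_B ≈ 1.22 kΩ

The fraction through R_A equals R_B/(R_A+R_B).
With f = 0.3560, R_B = R_A · f/(1−f) = 2.20 × 0.5528 = 1.216 kΩ.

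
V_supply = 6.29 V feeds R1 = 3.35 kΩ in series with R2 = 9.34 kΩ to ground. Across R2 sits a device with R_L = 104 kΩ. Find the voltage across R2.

V_out ≈ 4.52 V

The load sits in parallel with R2, giving an effective lower resistance R2' = R2·R_L/(R2+R_L) = 8.570 kΩ.
Now apply the divider: V_out = 6.29 × 0.7190 = 4.522 V.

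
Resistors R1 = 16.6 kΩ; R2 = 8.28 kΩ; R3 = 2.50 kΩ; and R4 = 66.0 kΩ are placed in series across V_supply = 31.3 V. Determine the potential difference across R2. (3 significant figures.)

Total series resistance ΣR = 16.6 + 8.28 + 2.50 + 66.0 = 93.38 kΩ.
Voltage divider: V = V_supply · (8.280 / 93.38) = 31.3 × 0.08867 = 2.775 V.

V ≈ 2.78 V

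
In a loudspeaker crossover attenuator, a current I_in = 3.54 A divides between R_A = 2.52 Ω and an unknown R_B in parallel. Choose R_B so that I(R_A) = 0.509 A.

Two-branch current divider: I_A = I_in · R_B/(R_A + R_B).
With f = 0.1438, R_B = R_A · f/(1−f) = 2.52 × 0.1679 = 0.4232 Ω.

R_B ≈ 0.423 Ω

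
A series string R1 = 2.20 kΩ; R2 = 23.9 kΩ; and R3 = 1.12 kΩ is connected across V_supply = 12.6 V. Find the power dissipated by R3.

P ≈ 0.240 mW

ΣR = 27.22 kΩ → I = 12.6/27.22 = 0.4629 mA.
P(R3) = I²·R3 = (0.4629)² × 1.12 = 0.2400 mW.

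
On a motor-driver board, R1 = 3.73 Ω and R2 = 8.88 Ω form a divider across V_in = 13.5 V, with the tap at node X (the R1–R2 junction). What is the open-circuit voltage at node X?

V_th ≈ 9.51 V

V_th is the unloaded tap voltage: V_in · R2/(R1+R2) = 13.5 × 0.7042 = 9.507 V.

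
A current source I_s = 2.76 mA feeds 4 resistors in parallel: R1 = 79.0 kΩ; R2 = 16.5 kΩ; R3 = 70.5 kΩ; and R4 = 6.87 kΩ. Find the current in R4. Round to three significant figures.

I ≈ 1.72 mA

ΣG = 1/79.0 + 1/16.5 + 1/70.5 + 1/6.87 = 0.2330.
By the current-divider rule, I = I_s · G_k/ΣG = 2.76 × 0.6247 = 1.724 mA.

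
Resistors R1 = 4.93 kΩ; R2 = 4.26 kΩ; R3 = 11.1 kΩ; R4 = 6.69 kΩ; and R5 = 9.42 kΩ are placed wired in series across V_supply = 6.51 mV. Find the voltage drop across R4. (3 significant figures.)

ΣR = 4.93 + 4.26 + 11.1 + 6.69 + 9.42 = 36.40 kΩ.
Voltage divider: V = V_supply · (6.690 / 36.40) = 6.51 × 0.1838 = 1.196 mV.

V ≈ 1.20 mV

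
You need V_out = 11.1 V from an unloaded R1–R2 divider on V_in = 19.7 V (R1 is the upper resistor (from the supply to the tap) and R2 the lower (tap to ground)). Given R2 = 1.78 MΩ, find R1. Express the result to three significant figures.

The divider ratio is R2/(R1+R2) = 11.1/19.7 = 0.5635.
Rearranging, R1 = R2·(1−k)/k = 1.78 × 0.7748 = 1.379 MΩ.

R1 ≈ 1.38 MΩ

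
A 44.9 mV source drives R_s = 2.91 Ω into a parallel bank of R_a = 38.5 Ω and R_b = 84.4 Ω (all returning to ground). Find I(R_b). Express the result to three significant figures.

I ≈ 0.479 mA

Equivalent of the parallel group: R_p = 26.44 Ω.
Node voltage V_A = V_in · R_p/(R_s + R_p) = 44.9 × 0.9008 = 40.45 mV.
Branch current I = V_A/R_b = 40.45/84.4 = 0.4792 mA.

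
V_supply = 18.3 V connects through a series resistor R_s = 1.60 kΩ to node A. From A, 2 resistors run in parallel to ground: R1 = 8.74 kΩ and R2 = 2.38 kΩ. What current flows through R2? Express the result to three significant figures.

Combine the parallel branches: R_p = (1/8.74 + 1/2.38)⁻¹ = 1.871 kΩ.
V_A = 18.3 × 1.871/3.471 = 9.863 V.
Branch current I = V_A/R2 = 9.863/2.38 = 4.144 mA.
(Equivalently: I_total = 5.273 mA, then current-divider fraction G_k/ΣG = 0.7860.)

I ≈ 4.14 mA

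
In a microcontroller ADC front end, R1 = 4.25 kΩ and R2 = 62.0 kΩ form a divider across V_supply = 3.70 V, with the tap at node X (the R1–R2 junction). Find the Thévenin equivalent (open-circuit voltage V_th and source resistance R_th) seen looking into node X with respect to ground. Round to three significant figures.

V_th ≈ 3.46 V, R_th ≈ 3.98 kΩ

With X open, the divider is unloaded: V_th = 3.70 × 62.0/66.25 = 3.463 V.
With V_supply suppressed (replaced by a short), R_th = R1 ‖ R2 = (4.250 × 62.0)/(4.250 + 62.0) = 3.977 kΩ.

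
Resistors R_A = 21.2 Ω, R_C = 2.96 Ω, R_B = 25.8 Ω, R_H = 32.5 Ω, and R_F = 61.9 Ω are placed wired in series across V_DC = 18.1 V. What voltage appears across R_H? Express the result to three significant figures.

V ≈ 4.07 V

ΣR = 21.2 + 2.96 + 25.8 + 32.5 + 61.9 = 144.4 Ω.
V = V_DC · R/ΣR = 18.1 × 0.2251 = 4.075 V.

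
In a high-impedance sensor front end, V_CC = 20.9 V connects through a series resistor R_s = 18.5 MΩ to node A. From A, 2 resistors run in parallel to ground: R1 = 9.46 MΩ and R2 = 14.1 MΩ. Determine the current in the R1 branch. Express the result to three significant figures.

Equivalent of the parallel group: R_p = 5.662 MΩ.
V_A by voltage divider: V_A = 20.9 × 5.662/(18.5 + 5.662) = 4.897 V.
Branch current I = V_A/R1 = 4.897/9.46 = 0.5177 µA.
(Check via current divider: I_total = 0.8650 µA; share G_k/ΣG = 0.5985 → same result.)

I ≈ 0.518 µA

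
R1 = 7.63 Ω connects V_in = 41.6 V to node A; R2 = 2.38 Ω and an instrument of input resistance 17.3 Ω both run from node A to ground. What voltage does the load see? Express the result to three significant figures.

R2 ‖ R_L = (2.38 × 17.3)/(2.38 + 17.3) = 2.092 Ω.
Voltage divider with the loaded lower leg: V_out = 41.6 × 2.092/(7.63 + 2.092) = 41.6 × 0.2152 = 8.952 V.

V_out ≈ 8.95 V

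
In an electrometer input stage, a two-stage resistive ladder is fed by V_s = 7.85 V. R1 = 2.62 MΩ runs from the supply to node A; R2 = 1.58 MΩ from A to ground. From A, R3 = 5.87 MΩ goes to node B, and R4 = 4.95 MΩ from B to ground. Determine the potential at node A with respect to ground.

Node A sees R2 in parallel with the series input of stage 2, R3 + R4 = 10.82 MΩ.
Effective lower resistance at A: R2 ‖ 10.82 = 1.379 MΩ.
First divider: V_A = V_s · 1.379/(2.62 + 1.379) = 2.707 V.

V_A ≈ 2.71 V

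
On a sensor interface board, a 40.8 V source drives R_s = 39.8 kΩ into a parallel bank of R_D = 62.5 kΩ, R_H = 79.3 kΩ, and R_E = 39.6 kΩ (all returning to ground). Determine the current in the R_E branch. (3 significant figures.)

Parallel bank: R_p = 1/(1/62.5 + 1/79.3 + 1/39.6) = 18.57 kΩ.
V_A by voltage divider: V_A = 40.8 × 18.57/(39.8 + 18.57) = 12.98 V.
Branch current I = V_A/R_E = 12.98/39.6 = 0.3277 mA.

I ≈ 0.328 mA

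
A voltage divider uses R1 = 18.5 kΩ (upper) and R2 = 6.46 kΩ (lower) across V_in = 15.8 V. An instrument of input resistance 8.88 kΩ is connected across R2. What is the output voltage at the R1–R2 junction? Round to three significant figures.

V_out ≈ 2.66 V

The load sits in parallel with R2, giving an effective lower resistance R2' = R2·R_L/(R2+R_L) = 3.740 kΩ.
Now apply the divider: V_out = 15.8 × 0.1681 = 2.657 V.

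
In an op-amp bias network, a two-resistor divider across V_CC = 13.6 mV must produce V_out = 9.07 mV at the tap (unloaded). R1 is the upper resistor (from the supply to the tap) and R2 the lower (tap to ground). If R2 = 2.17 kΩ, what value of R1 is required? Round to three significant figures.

R1 ≈ 1.08 kΩ

The divider ratio is R2/(R1+R2) = 9.07/13.6 = 0.6669.
R1 = R2·(1/k − 1) = 2.17 × 0.4994 = 1.084 kΩ.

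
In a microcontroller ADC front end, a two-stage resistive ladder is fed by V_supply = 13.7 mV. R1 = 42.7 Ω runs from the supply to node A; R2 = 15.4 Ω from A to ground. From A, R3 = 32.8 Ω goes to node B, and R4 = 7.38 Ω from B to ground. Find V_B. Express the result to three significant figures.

V_B ≈ 0.520 mV

Node A sees R2 in parallel with the series input of stage 2, R3 + R4 = 40.18 Ω.
Effective lower resistance at A: R2 ‖ 40.18 = 11.13 Ω.
So V_A = 13.7 × 0.2068 = 2.833 mV.
V_B = V_A × 0.1837 = 0.5204 mV.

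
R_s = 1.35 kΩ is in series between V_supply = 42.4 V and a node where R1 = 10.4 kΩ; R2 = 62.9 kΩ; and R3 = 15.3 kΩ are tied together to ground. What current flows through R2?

I ≈ 0.544 mA

Equivalent of the parallel group: R_p = 5.637 kΩ.
V_A = 42.4 × 5.637/6.987 = 34.21 V.
Branch current I = V_A/R2 = 34.21/62.9 = 0.5438 mA.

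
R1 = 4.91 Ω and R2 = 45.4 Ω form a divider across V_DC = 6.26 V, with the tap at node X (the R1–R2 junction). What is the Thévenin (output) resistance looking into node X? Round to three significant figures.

R_th ≈ 4.43 Ω

Zeroing V_DC shorts the top of R1 to ground, so R_th = R1 ‖ R2 = 4.431 Ω.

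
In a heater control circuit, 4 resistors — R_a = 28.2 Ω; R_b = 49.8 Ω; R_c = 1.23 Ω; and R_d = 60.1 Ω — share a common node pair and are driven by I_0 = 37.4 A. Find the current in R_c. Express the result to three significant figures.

Total conductance ΣG = 1/28.2 + 1/49.8 + 1/1.23 + 1/60.1 = 0.8852 (units of 1/Ω).
R_c takes the fraction G_k/ΣG = 0.8130/0.8852 = 0.9185, so I = 37.4 × 0.9185 = 34.35 A.

I ≈ 34.4 A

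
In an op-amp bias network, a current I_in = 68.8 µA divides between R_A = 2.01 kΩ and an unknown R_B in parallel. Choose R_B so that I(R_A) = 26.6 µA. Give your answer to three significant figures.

R_B ≈ 1.27 kΩ

The fraction through R_A equals R_B/(R_A+R_B).
26.6/68.8 = R_B/(R_A + R_B) → R_B = R_A · (0.3866)/(1 − 0.3866) = 2.01 × 0.6303 = 1.267 kΩ.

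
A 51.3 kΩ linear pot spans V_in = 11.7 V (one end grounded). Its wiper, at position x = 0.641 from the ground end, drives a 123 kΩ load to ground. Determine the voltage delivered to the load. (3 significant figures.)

V_out ≈ 6.84 V

Split the track: R_lower = x·R_p = 32.88 kΩ, R_upper = (1−x)·R_p = 18.42 kΩ.
Lower segment in parallel with the load: 32.88 ‖ 123 = 25.95 kΩ.
Loaded-divider output: V_out = 11.7 × 0.5849 = 6.843 V.
(Unloaded: V_out = x·V_in = 7.50 V.)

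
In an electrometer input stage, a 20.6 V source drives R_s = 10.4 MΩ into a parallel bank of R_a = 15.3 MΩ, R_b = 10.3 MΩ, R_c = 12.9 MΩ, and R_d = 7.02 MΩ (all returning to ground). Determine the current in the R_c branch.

I ≈ 0.321 µA

Combine the parallel branches: R_p = (1/15.3 + 1/10.3 + 1/12.9 + 1/7.02)⁻¹ = 2.615 MΩ.
V_A by voltage divider: V_A = 20.6 × 2.615/(10.4 + 2.615) = 4.139 V.
I(R_c) = V_A / R_c = 4.139/12.9 = 0.3208 µA.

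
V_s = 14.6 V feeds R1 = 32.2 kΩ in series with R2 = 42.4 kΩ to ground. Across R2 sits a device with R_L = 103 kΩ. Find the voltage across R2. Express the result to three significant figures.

V_out ≈ 7.05 V

First combine the lower leg with the load: R2 ‖ R_L = 30.04 kΩ.
Voltage divider with the loaded lower leg: V_out = 14.6 × 30.04/(32.2 + 30.04) = 14.6 × 0.4826 = 7.046 V.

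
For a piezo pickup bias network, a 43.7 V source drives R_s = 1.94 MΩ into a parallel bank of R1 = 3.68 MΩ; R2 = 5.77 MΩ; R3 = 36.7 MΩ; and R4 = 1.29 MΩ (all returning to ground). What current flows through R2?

Combine the parallel branches: R_p = (1/3.68 + 1/5.77 + 1/36.7 + 1/1.29)⁻¹ = 0.8016 MΩ.
V_A = 43.7 × 0.8016/2.742 = 12.78 V.
I(R2) = V_A / R2 = 12.78/5.77 = 2.214 µA.

I ≈ 2.21 µA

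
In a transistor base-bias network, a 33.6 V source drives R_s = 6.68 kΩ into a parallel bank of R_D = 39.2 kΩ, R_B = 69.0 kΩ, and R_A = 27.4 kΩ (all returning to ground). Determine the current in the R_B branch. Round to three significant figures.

Combine the parallel branches: R_p = (1/39.2 + 1/69.0 + 1/27.4)⁻¹ = 13.07 kΩ.
V_A by voltage divider: V_A = 33.6 × 13.07/(6.68 + 13.07) = 22.24 V.
I(R_B) = V_A / R_B = 22.24/69.0 = 0.3223 mA.

I ≈ 0.322 mA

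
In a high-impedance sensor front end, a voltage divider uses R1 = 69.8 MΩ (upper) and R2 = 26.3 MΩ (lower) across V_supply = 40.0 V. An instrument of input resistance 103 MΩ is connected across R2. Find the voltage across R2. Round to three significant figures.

First combine the lower leg with the load: R2 ‖ R_L = 20.95 MΩ.
Voltage divider with the loaded lower leg: V_out = 40.0 × 20.95/(69.8 + 20.95) = 40.0 × 0.2309 = 9.234 V.

V_out ≈ 9.23 V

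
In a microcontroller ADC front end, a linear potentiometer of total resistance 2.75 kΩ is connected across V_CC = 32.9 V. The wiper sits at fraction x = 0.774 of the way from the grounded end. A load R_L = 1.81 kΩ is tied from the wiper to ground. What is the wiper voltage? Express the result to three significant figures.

The pot divides into 0.6215 kΩ above the wiper and 2.128 kΩ below.
(x·R_p) ‖ R_L = 0.9782 kΩ.
Then V_out = V_CC · 0.9782/(0.6215 + 0.9782) = 20.12 V.

V_out ≈ 20.1 V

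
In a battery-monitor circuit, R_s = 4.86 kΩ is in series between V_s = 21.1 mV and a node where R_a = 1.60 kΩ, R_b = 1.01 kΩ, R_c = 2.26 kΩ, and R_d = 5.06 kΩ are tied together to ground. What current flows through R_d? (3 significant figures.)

I ≈ 0.349 µA

Combine the parallel branches: R_p = (1/1.60 + 1/1.01 + 1/2.26 + 1/5.06)⁻¹ = 0.4434 kΩ.
V_A = 21.1 × 0.4434/5.303 = 1.764 mV.
I(R_d) = V_A / R_d = 1.764/5.06 = 0.3487 µA.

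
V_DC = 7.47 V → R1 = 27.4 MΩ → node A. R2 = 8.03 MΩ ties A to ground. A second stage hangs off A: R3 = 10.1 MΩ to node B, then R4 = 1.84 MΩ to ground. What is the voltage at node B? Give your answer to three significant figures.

V_B ≈ 0.172 V

The second stage (R3 + R4 = 11.94 MΩ) loads node A in parallel with R2.
Effective lower resistance at A: R2 ‖ 11.94 = 4.801 MΩ.
First divider: V_A = V_DC · 4.801/(27.4 + 4.801) = 1.114 V.
Stage 2 is unloaded, so V_B = V_A · R4/(R3+R4) = 1.114 × 1.84/11.94 = 0.1716 V.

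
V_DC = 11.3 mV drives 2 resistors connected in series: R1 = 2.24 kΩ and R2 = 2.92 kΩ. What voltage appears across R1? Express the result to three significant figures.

ΣR = 2.24 + 2.92 = 5.160 kΩ.
Voltage divider: V = V_DC · (2.240 / 5.160) = 11.3 × 0.4341 = 4.905 mV.

V ≈ 4.91 mV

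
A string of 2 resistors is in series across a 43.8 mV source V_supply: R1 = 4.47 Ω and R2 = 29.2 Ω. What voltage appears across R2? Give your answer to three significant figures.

V ≈ 38.0 mV

ΣR = 4.47 + 29.2 = 33.67 Ω.
V = V_supply · R/ΣR = 43.8 × 0.8672 = 37.99 mV.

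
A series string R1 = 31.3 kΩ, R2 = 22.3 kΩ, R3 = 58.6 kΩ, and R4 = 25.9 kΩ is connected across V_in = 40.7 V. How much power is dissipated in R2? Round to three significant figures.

The common current is I = 40.7/138.1 = 0.2947 mA.
V(R2) = I·R = 6.572 V; P = V·I = 6.572 × 0.2947 = 1.937 mW.

P ≈ 1.94 mW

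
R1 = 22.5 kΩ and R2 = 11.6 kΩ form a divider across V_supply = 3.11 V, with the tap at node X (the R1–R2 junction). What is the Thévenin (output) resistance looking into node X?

Zeroing V_supply shorts the top of R1 to ground, so R_th = R1 ‖ R2 = 7.654 kΩ.

R_th ≈ 7.65 kΩ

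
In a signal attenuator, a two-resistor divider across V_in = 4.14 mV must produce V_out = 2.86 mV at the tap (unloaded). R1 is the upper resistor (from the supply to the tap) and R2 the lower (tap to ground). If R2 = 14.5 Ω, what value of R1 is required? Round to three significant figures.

R1 ≈ 6.49 Ω

V_out/V_in = R2/(R1+R2) = 0.6908.
R1 = R2·(1/k − 1) = 14.5 × 0.4476 = 6.490 Ω.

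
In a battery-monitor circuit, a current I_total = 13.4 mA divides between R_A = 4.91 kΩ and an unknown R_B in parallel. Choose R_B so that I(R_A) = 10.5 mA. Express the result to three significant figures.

R_B ≈ 17.8 kΩ

The fraction through R_A equals R_B/(R_A+R_B).
10.5/13.4 = R_B/(R_A + R_B) → R_B = R_A · (0.7836)/(1 − 0.7836) = 4.91 × 3.621 = 17.78 kΩ.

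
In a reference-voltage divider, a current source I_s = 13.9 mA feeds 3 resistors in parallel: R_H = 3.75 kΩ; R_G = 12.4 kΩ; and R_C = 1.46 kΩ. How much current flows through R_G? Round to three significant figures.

I ≈ 1.09 mA

ΣG = 1/3.75 + 1/12.4 + 1/1.46 = 1.032.
R_G takes the fraction G_k/ΣG = 0.08065/1.032 = 0.07813, so I = 13.9 × 0.07813 = 1.086 mA.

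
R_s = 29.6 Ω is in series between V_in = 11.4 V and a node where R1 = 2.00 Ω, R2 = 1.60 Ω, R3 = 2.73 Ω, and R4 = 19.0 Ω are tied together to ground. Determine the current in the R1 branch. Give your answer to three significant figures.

I ≈ 0.122 A

Equivalent of the parallel group: R_p = 0.6477 Ω.
V_A = 11.4 × 0.6477/30.25 = 0.2441 V.
Branch current I = V_A/R1 = 0.2441/2.00 = 0.1221 A.
(Equivalently: I_total = 0.3769 A, then current-divider fraction G_k/ΣG = 0.3238.)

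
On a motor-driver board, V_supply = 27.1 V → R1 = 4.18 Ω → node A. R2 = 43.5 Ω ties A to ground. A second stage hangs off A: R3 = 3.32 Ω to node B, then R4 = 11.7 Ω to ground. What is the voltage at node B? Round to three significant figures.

Looking into the second stage from A: R3 + R4 = 15.02 Ω appears in parallel with R2.
Effective lower resistance at A: R2 ‖ 15.02 = 11.16 Ω.
V_A = 27.1 × 11.16/(4.18 + 11.16) = 19.72 V.
V_B = V_A × 0.7790 = 15.36 V.

V_B ≈ 15.4 V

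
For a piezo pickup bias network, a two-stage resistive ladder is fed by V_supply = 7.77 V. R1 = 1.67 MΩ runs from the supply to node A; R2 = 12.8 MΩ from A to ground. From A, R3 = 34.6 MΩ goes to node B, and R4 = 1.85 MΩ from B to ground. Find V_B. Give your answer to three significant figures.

Node A sees R2 in parallel with the series input of stage 2, R3 + R4 = 36.45 MΩ.
R2 ‖ (R3+R4) = 9.473 MΩ.
V_A = 7.77 × 9.473/(1.67 + 9.473) = 6.606 V.
Then the unloaded second divider: V_B = V_A × R4/(R3+R4) = 6.606 × 0.05075 = 0.3353 V.

V_B ≈ 0.335 V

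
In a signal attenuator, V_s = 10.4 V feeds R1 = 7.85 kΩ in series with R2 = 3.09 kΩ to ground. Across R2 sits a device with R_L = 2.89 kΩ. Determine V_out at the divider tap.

R2 ‖ R_L = (3.09 × 2.89)/(3.09 + 2.89) = 1.493 kΩ.
Then V_out = V_s · R2'/(R1 + R2') = 10.4 × 1.493/9.343 = 1.662 V.

V_out ≈ 1.66 V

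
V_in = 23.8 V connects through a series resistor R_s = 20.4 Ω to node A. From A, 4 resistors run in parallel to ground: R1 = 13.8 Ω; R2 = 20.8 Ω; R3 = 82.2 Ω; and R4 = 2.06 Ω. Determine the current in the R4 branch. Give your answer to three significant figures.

Parallel bank: R_p = 1/(1/13.8 + 1/20.8 + 1/82.2 + 1/2.06) = 1.618 Ω.
V_A = 23.8 × 1.618/22.02 = 1.749 V.
I(R4) = V_A / R4 = 1.749/2.06 = 0.8489 A.

I ≈ 0.849 A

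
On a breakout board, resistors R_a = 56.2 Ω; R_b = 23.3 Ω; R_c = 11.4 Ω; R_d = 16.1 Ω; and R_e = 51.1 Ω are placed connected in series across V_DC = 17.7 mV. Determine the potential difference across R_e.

Total series resistance ΣR = 56.2 + 23.3 + 11.4 + 16.1 + 51.1 = 158.1 Ω.
By the voltage-divider rule, V = 17.7 × 51.10/158.1 = 5.721 mV.

V ≈ 5.72 mV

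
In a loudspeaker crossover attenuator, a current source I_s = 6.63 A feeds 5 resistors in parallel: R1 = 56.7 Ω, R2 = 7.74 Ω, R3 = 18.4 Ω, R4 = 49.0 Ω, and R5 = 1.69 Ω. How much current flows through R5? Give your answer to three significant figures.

Conductances: ΣG = 1/56.7 + 1/7.74 + 1/18.4 + 1/49.0 + 1/1.69 = 0.8133 (1/Ω).
R5 takes the fraction G_k/ΣG = 0.5917/0.8133 = 0.7275, so I = 6.63 × 0.7275 = 4.824 A.

I ≈ 4.82 A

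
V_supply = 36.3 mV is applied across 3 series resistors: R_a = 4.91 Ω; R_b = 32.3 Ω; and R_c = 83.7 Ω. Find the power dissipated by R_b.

P ≈ 2.91 µW

Series current I = V_supply/ΣR = 36.3/120.9 = 0.3002 mA.
V(R_b) = I·R = 9.697 mV; P = V·I = 9.697 × 0.3002 = 2.911 µW.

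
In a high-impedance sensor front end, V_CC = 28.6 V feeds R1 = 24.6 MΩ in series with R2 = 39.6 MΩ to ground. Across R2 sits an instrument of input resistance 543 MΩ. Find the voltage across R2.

V_out ≈ 17.2 V

First combine the lower leg with the load: R2 ‖ R_L = 36.91 MΩ.
Now apply the divider: V_out = 28.6 × 0.6001 = 17.16 V.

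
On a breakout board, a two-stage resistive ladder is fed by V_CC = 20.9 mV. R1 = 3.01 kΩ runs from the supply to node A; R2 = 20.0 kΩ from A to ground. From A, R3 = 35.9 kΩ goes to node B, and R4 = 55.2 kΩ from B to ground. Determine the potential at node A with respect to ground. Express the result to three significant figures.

The second stage (R3 + R4 = 91.10 kΩ) loads node A in parallel with R2.
R2 ‖ (R3+R4) = 16.40 kΩ.
First divider: V_A = V_CC · 16.40/(3.01 + 16.40) = 17.66 mV.

V_A ≈ 17.7 mV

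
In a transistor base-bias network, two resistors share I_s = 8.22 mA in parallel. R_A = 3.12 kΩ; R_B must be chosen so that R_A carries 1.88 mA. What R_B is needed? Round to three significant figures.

R_B ≈ 0.925 kΩ

In a two-way split, I_A/I_s = R_B/(R_A + R_B).
1.88/8.22 = R_B/(R_A + R_B) → R_B = R_A · (0.2287)/(1 − 0.2287) = 3.12 × 0.2965 = 0.9252 kΩ.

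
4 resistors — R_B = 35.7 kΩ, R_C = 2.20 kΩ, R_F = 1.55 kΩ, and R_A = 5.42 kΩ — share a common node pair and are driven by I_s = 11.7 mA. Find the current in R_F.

I ≈ 5.75 mA

Total conductance ΣG = 1/35.7 + 1/2.20 + 1/1.55 + 1/5.42 = 1.312 (units of 1/kΩ).
By the current-divider rule, I = I_s · G_k/ΣG = 11.7 × 0.4917 = 5.752 mA.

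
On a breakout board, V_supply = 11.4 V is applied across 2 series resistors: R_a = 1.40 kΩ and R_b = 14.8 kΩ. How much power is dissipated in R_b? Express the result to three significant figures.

P ≈ 7.33 mW

Series current I = V_supply/ΣR = 11.4/16.20 = 0.7037 mA.
P = I²R = 0.4952 × 14.8 = 7.329 mW.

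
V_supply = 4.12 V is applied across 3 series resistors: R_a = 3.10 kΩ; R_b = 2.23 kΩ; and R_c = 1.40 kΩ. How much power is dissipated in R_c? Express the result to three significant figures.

P ≈ 0.525 mW

ΣR = 6.730 kΩ → I = 4.12/6.730 = 0.6122 mA.
P(R_c) = I²·R_c = (0.6122)² × 1.40 = 0.5247 mW.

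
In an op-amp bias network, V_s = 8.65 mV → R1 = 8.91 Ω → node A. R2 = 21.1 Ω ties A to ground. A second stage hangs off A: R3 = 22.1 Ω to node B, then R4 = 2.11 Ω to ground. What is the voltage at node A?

Looking into the second stage from A: R3 + R4 = 24.21 Ω appears in parallel with R2.
Effective lower resistance at A: R2 ‖ 24.21 = 11.27 Ω.
So V_A = 8.65 × 0.5586 = 4.832 mV.

V_A ≈ 4.83 mV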